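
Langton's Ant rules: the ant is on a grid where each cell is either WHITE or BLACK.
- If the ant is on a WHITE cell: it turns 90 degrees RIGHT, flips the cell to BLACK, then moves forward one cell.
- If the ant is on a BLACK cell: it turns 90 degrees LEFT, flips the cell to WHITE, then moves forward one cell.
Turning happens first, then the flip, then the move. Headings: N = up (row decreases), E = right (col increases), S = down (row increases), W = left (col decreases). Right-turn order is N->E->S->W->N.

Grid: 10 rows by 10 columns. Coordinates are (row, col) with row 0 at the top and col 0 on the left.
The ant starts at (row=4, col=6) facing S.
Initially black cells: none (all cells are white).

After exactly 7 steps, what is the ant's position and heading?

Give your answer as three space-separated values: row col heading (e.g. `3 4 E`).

Step 1: on WHITE (4,6): turn R to W, flip to black, move to (4,5). |black|=1
Step 2: on WHITE (4,5): turn R to N, flip to black, move to (3,5). |black|=2
Step 3: on WHITE (3,5): turn R to E, flip to black, move to (3,6). |black|=3
Step 4: on WHITE (3,6): turn R to S, flip to black, move to (4,6). |black|=4
Step 5: on BLACK (4,6): turn L to E, flip to white, move to (4,7). |black|=3
Step 6: on WHITE (4,7): turn R to S, flip to black, move to (5,7). |black|=4
Step 7: on WHITE (5,7): turn R to W, flip to black, move to (5,6). |black|=5

Answer: 5 6 W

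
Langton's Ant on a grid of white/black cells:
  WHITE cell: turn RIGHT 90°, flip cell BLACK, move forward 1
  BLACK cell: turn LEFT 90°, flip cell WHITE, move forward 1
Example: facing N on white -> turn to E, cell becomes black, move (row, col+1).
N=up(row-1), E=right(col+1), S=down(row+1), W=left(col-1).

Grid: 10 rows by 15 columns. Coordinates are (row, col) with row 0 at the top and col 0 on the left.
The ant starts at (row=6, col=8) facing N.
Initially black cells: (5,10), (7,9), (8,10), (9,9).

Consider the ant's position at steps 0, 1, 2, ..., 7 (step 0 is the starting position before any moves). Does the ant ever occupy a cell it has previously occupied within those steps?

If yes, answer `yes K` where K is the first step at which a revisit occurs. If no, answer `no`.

Answer: no

Derivation:
Step 1: on WHITE (6,8): turn R to E, flip to black, move to (6,9). |black|=5 — new cell
Step 2: on WHITE (6,9): turn R to S, flip to black, move to (7,9). |black|=6 — new cell
Step 3: on BLACK (7,9): turn L to E, flip to white, move to (7,10). |black|=5 — new cell
Step 4: on WHITE (7,10): turn R to S, flip to black, move to (8,10). |black|=6 — new cell
Step 5: on BLACK (8,10): turn L to E, flip to white, move to (8,11). |black|=5 — new cell
Step 6: on WHITE (8,11): turn R to S, flip to black, move to (9,11). |black|=6 — new cell
Step 7: on WHITE (9,11): turn R to W, flip to black, move to (9,10). |black|=7 — new cell
No revisit within 7 steps.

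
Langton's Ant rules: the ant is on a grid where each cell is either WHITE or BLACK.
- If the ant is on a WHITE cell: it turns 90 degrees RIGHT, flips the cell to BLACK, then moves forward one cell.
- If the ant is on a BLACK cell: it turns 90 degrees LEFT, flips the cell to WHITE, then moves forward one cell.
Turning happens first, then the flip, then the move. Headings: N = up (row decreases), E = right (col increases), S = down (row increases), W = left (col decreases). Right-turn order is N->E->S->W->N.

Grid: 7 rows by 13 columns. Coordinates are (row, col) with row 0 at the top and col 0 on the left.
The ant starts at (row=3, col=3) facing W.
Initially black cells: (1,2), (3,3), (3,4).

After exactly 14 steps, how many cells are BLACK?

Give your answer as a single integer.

Answer: 5

Derivation:
Step 1: on BLACK (3,3): turn L to S, flip to white, move to (4,3). |black|=2
Step 2: on WHITE (4,3): turn R to W, flip to black, move to (4,2). |black|=3
Step 3: on WHITE (4,2): turn R to N, flip to black, move to (3,2). |black|=4
Step 4: on WHITE (3,2): turn R to E, flip to black, move to (3,3). |black|=5
Step 5: on WHITE (3,3): turn R to S, flip to black, move to (4,3). |black|=6
Step 6: on BLACK (4,3): turn L to E, flip to white, move to (4,4). |black|=5
Step 7: on WHITE (4,4): turn R to S, flip to black, move to (5,4). |black|=6
Step 8: on WHITE (5,4): turn R to W, flip to black, move to (5,3). |black|=7
Step 9: on WHITE (5,3): turn R to N, flip to black, move to (4,3). |black|=8
Step 10: on WHITE (4,3): turn R to E, flip to black, move to (4,4). |black|=9
Step 11: on BLACK (4,4): turn L to N, flip to white, move to (3,4). |black|=8
Step 12: on BLACK (3,4): turn L to W, flip to white, move to (3,3). |black|=7
Step 13: on BLACK (3,3): turn L to S, flip to white, move to (4,3). |black|=6
Step 14: on BLACK (4,3): turn L to E, flip to white, move to (4,4). |black|=5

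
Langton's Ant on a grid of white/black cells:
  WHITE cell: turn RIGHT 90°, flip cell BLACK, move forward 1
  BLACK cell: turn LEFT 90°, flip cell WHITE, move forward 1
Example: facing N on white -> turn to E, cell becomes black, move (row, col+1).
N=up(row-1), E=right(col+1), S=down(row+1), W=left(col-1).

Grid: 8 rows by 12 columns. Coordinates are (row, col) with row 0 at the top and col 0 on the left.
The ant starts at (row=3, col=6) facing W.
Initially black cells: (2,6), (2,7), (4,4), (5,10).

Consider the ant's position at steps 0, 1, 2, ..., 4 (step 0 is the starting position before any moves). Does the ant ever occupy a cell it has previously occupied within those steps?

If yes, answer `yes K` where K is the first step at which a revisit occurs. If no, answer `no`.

Step 1: on WHITE (3,6): turn R to N, flip to black, move to (2,6). |black|=5 — new cell
Step 2: on BLACK (2,6): turn L to W, flip to white, move to (2,5). |black|=4 — new cell
Step 3: on WHITE (2,5): turn R to N, flip to black, move to (1,5). |black|=5 — new cell
Step 4: on WHITE (1,5): turn R to E, flip to black, move to (1,6). |black|=6 — new cell
No revisit within 4 steps.

Answer: no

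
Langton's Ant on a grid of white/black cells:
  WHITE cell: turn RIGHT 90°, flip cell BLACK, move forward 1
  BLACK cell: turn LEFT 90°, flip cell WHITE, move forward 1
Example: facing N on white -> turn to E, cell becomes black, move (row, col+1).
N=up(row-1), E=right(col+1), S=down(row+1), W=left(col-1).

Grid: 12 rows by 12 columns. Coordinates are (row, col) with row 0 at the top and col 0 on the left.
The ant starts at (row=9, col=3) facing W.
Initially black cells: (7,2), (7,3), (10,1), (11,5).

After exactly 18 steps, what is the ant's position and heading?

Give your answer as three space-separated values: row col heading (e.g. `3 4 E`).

Step 1: on WHITE (9,3): turn R to N, flip to black, move to (8,3). |black|=5
Step 2: on WHITE (8,3): turn R to E, flip to black, move to (8,4). |black|=6
Step 3: on WHITE (8,4): turn R to S, flip to black, move to (9,4). |black|=7
Step 4: on WHITE (9,4): turn R to W, flip to black, move to (9,3). |black|=8
Step 5: on BLACK (9,3): turn L to S, flip to white, move to (10,3). |black|=7
Step 6: on WHITE (10,3): turn R to W, flip to black, move to (10,2). |black|=8
Step 7: on WHITE (10,2): turn R to N, flip to black, move to (9,2). |black|=9
Step 8: on WHITE (9,2): turn R to E, flip to black, move to (9,3). |black|=10
Step 9: on WHITE (9,3): turn R to S, flip to black, move to (10,3). |black|=11
Step 10: on BLACK (10,3): turn L to E, flip to white, move to (10,4). |black|=10
Step 11: on WHITE (10,4): turn R to S, flip to black, move to (11,4). |black|=11
Step 12: on WHITE (11,4): turn R to W, flip to black, move to (11,3). |black|=12
Step 13: on WHITE (11,3): turn R to N, flip to black, move to (10,3). |black|=13
Step 14: on WHITE (10,3): turn R to E, flip to black, move to (10,4). |black|=14
Step 15: on BLACK (10,4): turn L to N, flip to white, move to (9,4). |black|=13
Step 16: on BLACK (9,4): turn L to W, flip to white, move to (9,3). |black|=12
Step 17: on BLACK (9,3): turn L to S, flip to white, move to (10,3). |black|=11
Step 18: on BLACK (10,3): turn L to E, flip to white, move to (10,4). |black|=10

Answer: 10 4 E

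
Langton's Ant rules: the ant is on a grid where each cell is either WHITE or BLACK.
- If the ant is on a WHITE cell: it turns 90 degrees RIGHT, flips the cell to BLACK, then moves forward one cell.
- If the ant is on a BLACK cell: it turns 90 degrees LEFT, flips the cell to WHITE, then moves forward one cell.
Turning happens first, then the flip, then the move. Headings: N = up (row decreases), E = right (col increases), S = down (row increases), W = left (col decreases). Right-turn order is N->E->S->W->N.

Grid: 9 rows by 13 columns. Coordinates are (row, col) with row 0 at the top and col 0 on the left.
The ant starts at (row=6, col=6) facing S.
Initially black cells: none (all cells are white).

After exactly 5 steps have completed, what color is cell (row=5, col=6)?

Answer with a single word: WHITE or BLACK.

Answer: BLACK

Derivation:
Step 1: on WHITE (6,6): turn R to W, flip to black, move to (6,5). |black|=1
Step 2: on WHITE (6,5): turn R to N, flip to black, move to (5,5). |black|=2
Step 3: on WHITE (5,5): turn R to E, flip to black, move to (5,6). |black|=3
Step 4: on WHITE (5,6): turn R to S, flip to black, move to (6,6). |black|=4
Step 5: on BLACK (6,6): turn L to E, flip to white, move to (6,7). |black|=3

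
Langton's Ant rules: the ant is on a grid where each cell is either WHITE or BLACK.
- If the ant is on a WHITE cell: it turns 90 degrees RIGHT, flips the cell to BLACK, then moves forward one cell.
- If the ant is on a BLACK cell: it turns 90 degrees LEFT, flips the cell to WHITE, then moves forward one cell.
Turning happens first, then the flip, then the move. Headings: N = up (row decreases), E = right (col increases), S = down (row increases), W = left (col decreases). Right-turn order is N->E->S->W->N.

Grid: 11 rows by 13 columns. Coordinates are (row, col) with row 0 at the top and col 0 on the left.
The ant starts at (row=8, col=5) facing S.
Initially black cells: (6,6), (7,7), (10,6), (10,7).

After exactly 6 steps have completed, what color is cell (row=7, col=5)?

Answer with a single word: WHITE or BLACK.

Answer: BLACK

Derivation:
Step 1: on WHITE (8,5): turn R to W, flip to black, move to (8,4). |black|=5
Step 2: on WHITE (8,4): turn R to N, flip to black, move to (7,4). |black|=6
Step 3: on WHITE (7,4): turn R to E, flip to black, move to (7,5). |black|=7
Step 4: on WHITE (7,5): turn R to S, flip to black, move to (8,5). |black|=8
Step 5: on BLACK (8,5): turn L to E, flip to white, move to (8,6). |black|=7
Step 6: on WHITE (8,6): turn R to S, flip to black, move to (9,6). |black|=8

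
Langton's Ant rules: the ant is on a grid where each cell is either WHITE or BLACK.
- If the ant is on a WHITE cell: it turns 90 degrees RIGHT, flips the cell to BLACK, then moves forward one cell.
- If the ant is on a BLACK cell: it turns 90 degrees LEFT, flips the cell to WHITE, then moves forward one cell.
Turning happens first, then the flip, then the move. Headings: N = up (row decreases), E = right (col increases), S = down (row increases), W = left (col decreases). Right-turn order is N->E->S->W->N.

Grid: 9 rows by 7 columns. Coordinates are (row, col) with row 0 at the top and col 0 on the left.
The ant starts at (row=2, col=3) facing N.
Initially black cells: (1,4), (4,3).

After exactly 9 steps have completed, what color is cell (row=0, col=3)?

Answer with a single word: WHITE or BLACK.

Answer: WHITE

Derivation:
Step 1: on WHITE (2,3): turn R to E, flip to black, move to (2,4). |black|=3
Step 2: on WHITE (2,4): turn R to S, flip to black, move to (3,4). |black|=4
Step 3: on WHITE (3,4): turn R to W, flip to black, move to (3,3). |black|=5
Step 4: on WHITE (3,3): turn R to N, flip to black, move to (2,3). |black|=6
Step 5: on BLACK (2,3): turn L to W, flip to white, move to (2,2). |black|=5
Step 6: on WHITE (2,2): turn R to N, flip to black, move to (1,2). |black|=6
Step 7: on WHITE (1,2): turn R to E, flip to black, move to (1,3). |black|=7
Step 8: on WHITE (1,3): turn R to S, flip to black, move to (2,3). |black|=8
Step 9: on WHITE (2,3): turn R to W, flip to black, move to (2,2). |black|=9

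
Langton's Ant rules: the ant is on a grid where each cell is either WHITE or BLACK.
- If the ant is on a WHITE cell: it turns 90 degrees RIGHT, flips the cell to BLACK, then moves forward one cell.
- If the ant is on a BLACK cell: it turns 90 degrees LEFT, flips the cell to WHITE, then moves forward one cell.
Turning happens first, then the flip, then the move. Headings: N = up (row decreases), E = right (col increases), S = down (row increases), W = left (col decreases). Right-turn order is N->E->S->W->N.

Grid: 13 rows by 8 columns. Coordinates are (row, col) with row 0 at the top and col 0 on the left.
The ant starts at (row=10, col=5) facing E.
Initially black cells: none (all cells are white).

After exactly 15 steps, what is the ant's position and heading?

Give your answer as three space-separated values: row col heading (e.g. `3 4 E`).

Step 1: on WHITE (10,5): turn R to S, flip to black, move to (11,5). |black|=1
Step 2: on WHITE (11,5): turn R to W, flip to black, move to (11,4). |black|=2
Step 3: on WHITE (11,4): turn R to N, flip to black, move to (10,4). |black|=3
Step 4: on WHITE (10,4): turn R to E, flip to black, move to (10,5). |black|=4
Step 5: on BLACK (10,5): turn L to N, flip to white, move to (9,5). |black|=3
Step 6: on WHITE (9,5): turn R to E, flip to black, move to (9,6). |black|=4
Step 7: on WHITE (9,6): turn R to S, flip to black, move to (10,6). |black|=5
Step 8: on WHITE (10,6): turn R to W, flip to black, move to (10,5). |black|=6
Step 9: on WHITE (10,5): turn R to N, flip to black, move to (9,5). |black|=7
Step 10: on BLACK (9,5): turn L to W, flip to white, move to (9,4). |black|=6
Step 11: on WHITE (9,4): turn R to N, flip to black, move to (8,4). |black|=7
Step 12: on WHITE (8,4): turn R to E, flip to black, move to (8,5). |black|=8
Step 13: on WHITE (8,5): turn R to S, flip to black, move to (9,5). |black|=9
Step 14: on WHITE (9,5): turn R to W, flip to black, move to (9,4). |black|=10
Step 15: on BLACK (9,4): turn L to S, flip to white, move to (10,4). |black|=9

Answer: 10 4 S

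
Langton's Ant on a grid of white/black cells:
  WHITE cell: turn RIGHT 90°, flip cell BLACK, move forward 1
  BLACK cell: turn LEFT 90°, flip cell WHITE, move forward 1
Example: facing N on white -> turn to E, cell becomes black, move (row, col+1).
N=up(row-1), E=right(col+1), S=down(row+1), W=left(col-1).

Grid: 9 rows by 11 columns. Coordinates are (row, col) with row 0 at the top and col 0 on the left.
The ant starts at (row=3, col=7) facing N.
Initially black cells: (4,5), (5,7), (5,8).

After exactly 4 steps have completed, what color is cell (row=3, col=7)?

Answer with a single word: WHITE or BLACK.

Answer: BLACK

Derivation:
Step 1: on WHITE (3,7): turn R to E, flip to black, move to (3,8). |black|=4
Step 2: on WHITE (3,8): turn R to S, flip to black, move to (4,8). |black|=5
Step 3: on WHITE (4,8): turn R to W, flip to black, move to (4,7). |black|=6
Step 4: on WHITE (4,7): turn R to N, flip to black, move to (3,7). |black|=7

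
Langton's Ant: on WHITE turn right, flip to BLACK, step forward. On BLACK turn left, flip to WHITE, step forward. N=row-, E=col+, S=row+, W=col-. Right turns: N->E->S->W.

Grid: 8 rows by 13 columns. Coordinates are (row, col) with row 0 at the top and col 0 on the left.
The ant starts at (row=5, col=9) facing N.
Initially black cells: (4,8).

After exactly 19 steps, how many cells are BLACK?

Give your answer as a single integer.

Step 1: on WHITE (5,9): turn R to E, flip to black, move to (5,10). |black|=2
Step 2: on WHITE (5,10): turn R to S, flip to black, move to (6,10). |black|=3
Step 3: on WHITE (6,10): turn R to W, flip to black, move to (6,9). |black|=4
Step 4: on WHITE (6,9): turn R to N, flip to black, move to (5,9). |black|=5
Step 5: on BLACK (5,9): turn L to W, flip to white, move to (5,8). |black|=4
Step 6: on WHITE (5,8): turn R to N, flip to black, move to (4,8). |black|=5
Step 7: on BLACK (4,8): turn L to W, flip to white, move to (4,7). |black|=4
Step 8: on WHITE (4,7): turn R to N, flip to black, move to (3,7). |black|=5
Step 9: on WHITE (3,7): turn R to E, flip to black, move to (3,8). |black|=6
Step 10: on WHITE (3,8): turn R to S, flip to black, move to (4,8). |black|=7
Step 11: on WHITE (4,8): turn R to W, flip to black, move to (4,7). |black|=8
Step 12: on BLACK (4,7): turn L to S, flip to white, move to (5,7). |black|=7
Step 13: on WHITE (5,7): turn R to W, flip to black, move to (5,6). |black|=8
Step 14: on WHITE (5,6): turn R to N, flip to black, move to (4,6). |black|=9
Step 15: on WHITE (4,6): turn R to E, flip to black, move to (4,7). |black|=10
Step 16: on WHITE (4,7): turn R to S, flip to black, move to (5,7). |black|=11
Step 17: on BLACK (5,7): turn L to E, flip to white, move to (5,8). |black|=10
Step 18: on BLACK (5,8): turn L to N, flip to white, move to (4,8). |black|=9
Step 19: on BLACK (4,8): turn L to W, flip to white, move to (4,7). |black|=8

Answer: 8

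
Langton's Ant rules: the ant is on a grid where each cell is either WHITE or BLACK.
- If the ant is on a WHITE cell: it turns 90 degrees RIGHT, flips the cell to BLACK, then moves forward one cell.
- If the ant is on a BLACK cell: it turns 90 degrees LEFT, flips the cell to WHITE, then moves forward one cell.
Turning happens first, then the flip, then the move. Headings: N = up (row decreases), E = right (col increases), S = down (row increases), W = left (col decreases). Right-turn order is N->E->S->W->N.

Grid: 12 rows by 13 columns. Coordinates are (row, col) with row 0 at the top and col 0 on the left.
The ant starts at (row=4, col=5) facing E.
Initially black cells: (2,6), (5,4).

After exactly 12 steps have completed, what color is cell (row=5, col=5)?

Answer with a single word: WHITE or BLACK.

Answer: BLACK

Derivation:
Step 1: on WHITE (4,5): turn R to S, flip to black, move to (5,5). |black|=3
Step 2: on WHITE (5,5): turn R to W, flip to black, move to (5,4). |black|=4
Step 3: on BLACK (5,4): turn L to S, flip to white, move to (6,4). |black|=3
Step 4: on WHITE (6,4): turn R to W, flip to black, move to (6,3). |black|=4
Step 5: on WHITE (6,3): turn R to N, flip to black, move to (5,3). |black|=5
Step 6: on WHITE (5,3): turn R to E, flip to black, move to (5,4). |black|=6
Step 7: on WHITE (5,4): turn R to S, flip to black, move to (6,4). |black|=7
Step 8: on BLACK (6,4): turn L to E, flip to white, move to (6,5). |black|=6
Step 9: on WHITE (6,5): turn R to S, flip to black, move to (7,5). |black|=7
Step 10: on WHITE (7,5): turn R to W, flip to black, move to (7,4). |black|=8
Step 11: on WHITE (7,4): turn R to N, flip to black, move to (6,4). |black|=9
Step 12: on WHITE (6,4): turn R to E, flip to black, move to (6,5). |black|=10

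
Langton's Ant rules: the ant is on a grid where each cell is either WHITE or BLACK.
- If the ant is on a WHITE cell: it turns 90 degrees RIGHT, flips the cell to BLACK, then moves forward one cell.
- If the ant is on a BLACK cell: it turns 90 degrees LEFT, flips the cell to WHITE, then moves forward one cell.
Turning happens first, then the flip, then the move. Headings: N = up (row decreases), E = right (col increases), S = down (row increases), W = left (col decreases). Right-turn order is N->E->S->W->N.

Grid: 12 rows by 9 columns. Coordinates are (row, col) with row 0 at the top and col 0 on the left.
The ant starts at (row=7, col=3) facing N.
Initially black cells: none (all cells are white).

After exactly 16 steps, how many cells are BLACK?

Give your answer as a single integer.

Answer: 8

Derivation:
Step 1: on WHITE (7,3): turn R to E, flip to black, move to (7,4). |black|=1
Step 2: on WHITE (7,4): turn R to S, flip to black, move to (8,4). |black|=2
Step 3: on WHITE (8,4): turn R to W, flip to black, move to (8,3). |black|=3
Step 4: on WHITE (8,3): turn R to N, flip to black, move to (7,3). |black|=4
Step 5: on BLACK (7,3): turn L to W, flip to white, move to (7,2). |black|=3
Step 6: on WHITE (7,2): turn R to N, flip to black, move to (6,2). |black|=4
Step 7: on WHITE (6,2): turn R to E, flip to black, move to (6,3). |black|=5
Step 8: on WHITE (6,3): turn R to S, flip to black, move to (7,3). |black|=6
Step 9: on WHITE (7,3): turn R to W, flip to black, move to (7,2). |black|=7
Step 10: on BLACK (7,2): turn L to S, flip to white, move to (8,2). |black|=6
Step 11: on WHITE (8,2): turn R to W, flip to black, move to (8,1). |black|=7
Step 12: on WHITE (8,1): turn R to N, flip to black, move to (7,1). |black|=8
Step 13: on WHITE (7,1): turn R to E, flip to black, move to (7,2). |black|=9
Step 14: on WHITE (7,2): turn R to S, flip to black, move to (8,2). |black|=10
Step 15: on BLACK (8,2): turn L to E, flip to white, move to (8,3). |black|=9
Step 16: on BLACK (8,3): turn L to N, flip to white, move to (7,3). |black|=8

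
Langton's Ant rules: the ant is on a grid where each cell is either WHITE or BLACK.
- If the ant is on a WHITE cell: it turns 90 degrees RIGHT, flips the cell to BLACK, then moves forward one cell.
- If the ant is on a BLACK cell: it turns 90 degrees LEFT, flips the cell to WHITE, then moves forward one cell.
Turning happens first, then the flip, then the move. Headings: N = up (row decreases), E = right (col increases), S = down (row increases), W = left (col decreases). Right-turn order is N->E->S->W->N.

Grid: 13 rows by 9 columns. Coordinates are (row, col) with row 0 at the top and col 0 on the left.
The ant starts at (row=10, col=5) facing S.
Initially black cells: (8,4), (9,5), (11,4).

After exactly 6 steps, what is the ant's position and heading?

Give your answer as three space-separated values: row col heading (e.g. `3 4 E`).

Step 1: on WHITE (10,5): turn R to W, flip to black, move to (10,4). |black|=4
Step 2: on WHITE (10,4): turn R to N, flip to black, move to (9,4). |black|=5
Step 3: on WHITE (9,4): turn R to E, flip to black, move to (9,5). |black|=6
Step 4: on BLACK (9,5): turn L to N, flip to white, move to (8,5). |black|=5
Step 5: on WHITE (8,5): turn R to E, flip to black, move to (8,6). |black|=6
Step 6: on WHITE (8,6): turn R to S, flip to black, move to (9,6). |black|=7

Answer: 9 6 S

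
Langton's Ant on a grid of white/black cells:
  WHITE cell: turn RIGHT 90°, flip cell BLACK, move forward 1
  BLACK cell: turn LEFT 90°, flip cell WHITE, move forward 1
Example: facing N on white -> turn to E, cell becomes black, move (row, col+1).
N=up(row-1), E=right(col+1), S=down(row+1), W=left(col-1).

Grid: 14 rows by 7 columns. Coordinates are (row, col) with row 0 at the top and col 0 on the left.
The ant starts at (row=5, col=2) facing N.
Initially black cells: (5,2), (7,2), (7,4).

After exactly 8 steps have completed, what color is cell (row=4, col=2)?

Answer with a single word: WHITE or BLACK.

Answer: BLACK

Derivation:
Step 1: on BLACK (5,2): turn L to W, flip to white, move to (5,1). |black|=2
Step 2: on WHITE (5,1): turn R to N, flip to black, move to (4,1). |black|=3
Step 3: on WHITE (4,1): turn R to E, flip to black, move to (4,2). |black|=4
Step 4: on WHITE (4,2): turn R to S, flip to black, move to (5,2). |black|=5
Step 5: on WHITE (5,2): turn R to W, flip to black, move to (5,1). |black|=6
Step 6: on BLACK (5,1): turn L to S, flip to white, move to (6,1). |black|=5
Step 7: on WHITE (6,1): turn R to W, flip to black, move to (6,0). |black|=6
Step 8: on WHITE (6,0): turn R to N, flip to black, move to (5,0). |black|=7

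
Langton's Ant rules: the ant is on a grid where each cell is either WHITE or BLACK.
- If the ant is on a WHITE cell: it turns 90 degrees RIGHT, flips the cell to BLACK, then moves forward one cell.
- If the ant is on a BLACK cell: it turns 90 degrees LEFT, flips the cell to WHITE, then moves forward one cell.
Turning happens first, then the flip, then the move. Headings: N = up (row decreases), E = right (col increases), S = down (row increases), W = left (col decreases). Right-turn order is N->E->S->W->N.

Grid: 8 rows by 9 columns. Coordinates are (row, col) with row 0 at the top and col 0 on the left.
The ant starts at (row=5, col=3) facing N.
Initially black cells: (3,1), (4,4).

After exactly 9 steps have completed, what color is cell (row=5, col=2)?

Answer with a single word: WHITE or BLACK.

Step 1: on WHITE (5,3): turn R to E, flip to black, move to (5,4). |black|=3
Step 2: on WHITE (5,4): turn R to S, flip to black, move to (6,4). |black|=4
Step 3: on WHITE (6,4): turn R to W, flip to black, move to (6,3). |black|=5
Step 4: on WHITE (6,3): turn R to N, flip to black, move to (5,3). |black|=6
Step 5: on BLACK (5,3): turn L to W, flip to white, move to (5,2). |black|=5
Step 6: on WHITE (5,2): turn R to N, flip to black, move to (4,2). |black|=6
Step 7: on WHITE (4,2): turn R to E, flip to black, move to (4,3). |black|=7
Step 8: on WHITE (4,3): turn R to S, flip to black, move to (5,3). |black|=8
Step 9: on WHITE (5,3): turn R to W, flip to black, move to (5,2). |black|=9

Answer: BLACK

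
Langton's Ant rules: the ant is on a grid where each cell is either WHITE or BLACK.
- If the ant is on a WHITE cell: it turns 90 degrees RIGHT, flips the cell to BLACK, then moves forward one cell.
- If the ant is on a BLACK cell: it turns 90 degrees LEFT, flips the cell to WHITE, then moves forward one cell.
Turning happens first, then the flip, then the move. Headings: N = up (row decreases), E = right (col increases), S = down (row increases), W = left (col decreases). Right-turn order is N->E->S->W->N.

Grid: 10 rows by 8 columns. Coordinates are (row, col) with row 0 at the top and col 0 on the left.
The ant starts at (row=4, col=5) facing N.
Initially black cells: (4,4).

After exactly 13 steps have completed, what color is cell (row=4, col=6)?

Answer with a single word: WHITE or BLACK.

Answer: BLACK

Derivation:
Step 1: on WHITE (4,5): turn R to E, flip to black, move to (4,6). |black|=2
Step 2: on WHITE (4,6): turn R to S, flip to black, move to (5,6). |black|=3
Step 3: on WHITE (5,6): turn R to W, flip to black, move to (5,5). |black|=4
Step 4: on WHITE (5,5): turn R to N, flip to black, move to (4,5). |black|=5
Step 5: on BLACK (4,5): turn L to W, flip to white, move to (4,4). |black|=4
Step 6: on BLACK (4,4): turn L to S, flip to white, move to (5,4). |black|=3
Step 7: on WHITE (5,4): turn R to W, flip to black, move to (5,3). |black|=4
Step 8: on WHITE (5,3): turn R to N, flip to black, move to (4,3). |black|=5
Step 9: on WHITE (4,3): turn R to E, flip to black, move to (4,4). |black|=6
Step 10: on WHITE (4,4): turn R to S, flip to black, move to (5,4). |black|=7
Step 11: on BLACK (5,4): turn L to E, flip to white, move to (5,5). |black|=6
Step 12: on BLACK (5,5): turn L to N, flip to white, move to (4,5). |black|=5
Step 13: on WHITE (4,5): turn R to E, flip to black, move to (4,6). |black|=6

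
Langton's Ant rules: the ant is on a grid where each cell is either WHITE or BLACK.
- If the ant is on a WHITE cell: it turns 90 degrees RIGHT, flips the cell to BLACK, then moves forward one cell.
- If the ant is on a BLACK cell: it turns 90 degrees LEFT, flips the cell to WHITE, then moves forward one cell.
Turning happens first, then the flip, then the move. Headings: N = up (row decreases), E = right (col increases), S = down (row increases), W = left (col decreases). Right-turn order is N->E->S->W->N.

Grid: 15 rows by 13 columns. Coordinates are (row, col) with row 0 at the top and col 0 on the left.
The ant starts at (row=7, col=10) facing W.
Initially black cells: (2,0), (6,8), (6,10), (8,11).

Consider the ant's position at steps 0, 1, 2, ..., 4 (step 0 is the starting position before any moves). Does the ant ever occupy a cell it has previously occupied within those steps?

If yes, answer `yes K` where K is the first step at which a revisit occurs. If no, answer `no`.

Answer: no

Derivation:
Step 1: on WHITE (7,10): turn R to N, flip to black, move to (6,10). |black|=5 — new cell
Step 2: on BLACK (6,10): turn L to W, flip to white, move to (6,9). |black|=4 — new cell
Step 3: on WHITE (6,9): turn R to N, flip to black, move to (5,9). |black|=5 — new cell
Step 4: on WHITE (5,9): turn R to E, flip to black, move to (5,10). |black|=6 — new cell
No revisit within 4 steps.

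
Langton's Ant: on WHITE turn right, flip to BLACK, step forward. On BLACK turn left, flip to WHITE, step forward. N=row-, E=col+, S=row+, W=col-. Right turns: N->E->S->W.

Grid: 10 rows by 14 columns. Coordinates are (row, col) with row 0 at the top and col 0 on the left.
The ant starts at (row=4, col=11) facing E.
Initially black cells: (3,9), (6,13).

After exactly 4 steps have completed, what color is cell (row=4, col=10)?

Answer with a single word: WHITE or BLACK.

Step 1: on WHITE (4,11): turn R to S, flip to black, move to (5,11). |black|=3
Step 2: on WHITE (5,11): turn R to W, flip to black, move to (5,10). |black|=4
Step 3: on WHITE (5,10): turn R to N, flip to black, move to (4,10). |black|=5
Step 4: on WHITE (4,10): turn R to E, flip to black, move to (4,11). |black|=6

Answer: BLACK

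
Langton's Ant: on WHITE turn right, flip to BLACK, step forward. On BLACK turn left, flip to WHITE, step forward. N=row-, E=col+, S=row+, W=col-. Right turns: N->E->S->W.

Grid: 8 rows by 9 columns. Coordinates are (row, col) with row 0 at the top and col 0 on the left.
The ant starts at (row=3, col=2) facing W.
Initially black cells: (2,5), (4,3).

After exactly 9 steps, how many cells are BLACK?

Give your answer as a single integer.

Answer: 9

Derivation:
Step 1: on WHITE (3,2): turn R to N, flip to black, move to (2,2). |black|=3
Step 2: on WHITE (2,2): turn R to E, flip to black, move to (2,3). |black|=4
Step 3: on WHITE (2,3): turn R to S, flip to black, move to (3,3). |black|=5
Step 4: on WHITE (3,3): turn R to W, flip to black, move to (3,2). |black|=6
Step 5: on BLACK (3,2): turn L to S, flip to white, move to (4,2). |black|=5
Step 6: on WHITE (4,2): turn R to W, flip to black, move to (4,1). |black|=6
Step 7: on WHITE (4,1): turn R to N, flip to black, move to (3,1). |black|=7
Step 8: on WHITE (3,1): turn R to E, flip to black, move to (3,2). |black|=8
Step 9: on WHITE (3,2): turn R to S, flip to black, move to (4,2). |black|=9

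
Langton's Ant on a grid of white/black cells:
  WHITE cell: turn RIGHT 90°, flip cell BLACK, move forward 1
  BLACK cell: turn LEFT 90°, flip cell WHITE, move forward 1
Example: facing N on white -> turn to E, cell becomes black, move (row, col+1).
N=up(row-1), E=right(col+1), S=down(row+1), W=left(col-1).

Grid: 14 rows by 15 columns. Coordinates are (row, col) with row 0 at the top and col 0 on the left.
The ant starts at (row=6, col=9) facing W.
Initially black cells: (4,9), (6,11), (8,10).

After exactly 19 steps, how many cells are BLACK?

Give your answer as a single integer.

Step 1: on WHITE (6,9): turn R to N, flip to black, move to (5,9). |black|=4
Step 2: on WHITE (5,9): turn R to E, flip to black, move to (5,10). |black|=5
Step 3: on WHITE (5,10): turn R to S, flip to black, move to (6,10). |black|=6
Step 4: on WHITE (6,10): turn R to W, flip to black, move to (6,9). |black|=7
Step 5: on BLACK (6,9): turn L to S, flip to white, move to (7,9). |black|=6
Step 6: on WHITE (7,9): turn R to W, flip to black, move to (7,8). |black|=7
Step 7: on WHITE (7,8): turn R to N, flip to black, move to (6,8). |black|=8
Step 8: on WHITE (6,8): turn R to E, flip to black, move to (6,9). |black|=9
Step 9: on WHITE (6,9): turn R to S, flip to black, move to (7,9). |black|=10
Step 10: on BLACK (7,9): turn L to E, flip to white, move to (7,10). |black|=9
Step 11: on WHITE (7,10): turn R to S, flip to black, move to (8,10). |black|=10
Step 12: on BLACK (8,10): turn L to E, flip to white, move to (8,11). |black|=9
Step 13: on WHITE (8,11): turn R to S, flip to black, move to (9,11). |black|=10
Step 14: on WHITE (9,11): turn R to W, flip to black, move to (9,10). |black|=11
Step 15: on WHITE (9,10): turn R to N, flip to black, move to (8,10). |black|=12
Step 16: on WHITE (8,10): turn R to E, flip to black, move to (8,11). |black|=13
Step 17: on BLACK (8,11): turn L to N, flip to white, move to (7,11). |black|=12
Step 18: on WHITE (7,11): turn R to E, flip to black, move to (7,12). |black|=13
Step 19: on WHITE (7,12): turn R to S, flip to black, move to (8,12). |black|=14

Answer: 14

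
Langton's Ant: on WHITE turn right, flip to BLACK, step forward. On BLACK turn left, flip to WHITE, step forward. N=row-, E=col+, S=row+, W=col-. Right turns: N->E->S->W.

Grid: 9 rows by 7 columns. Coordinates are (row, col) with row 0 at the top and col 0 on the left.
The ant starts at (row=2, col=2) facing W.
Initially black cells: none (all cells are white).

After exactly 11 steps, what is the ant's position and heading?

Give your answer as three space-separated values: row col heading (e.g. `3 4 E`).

Step 1: on WHITE (2,2): turn R to N, flip to black, move to (1,2). |black|=1
Step 2: on WHITE (1,2): turn R to E, flip to black, move to (1,3). |black|=2
Step 3: on WHITE (1,3): turn R to S, flip to black, move to (2,3). |black|=3
Step 4: on WHITE (2,3): turn R to W, flip to black, move to (2,2). |black|=4
Step 5: on BLACK (2,2): turn L to S, flip to white, move to (3,2). |black|=3
Step 6: on WHITE (3,2): turn R to W, flip to black, move to (3,1). |black|=4
Step 7: on WHITE (3,1): turn R to N, flip to black, move to (2,1). |black|=5
Step 8: on WHITE (2,1): turn R to E, flip to black, move to (2,2). |black|=6
Step 9: on WHITE (2,2): turn R to S, flip to black, move to (3,2). |black|=7
Step 10: on BLACK (3,2): turn L to E, flip to white, move to (3,3). |black|=6
Step 11: on WHITE (3,3): turn R to S, flip to black, move to (4,3). |black|=7

Answer: 4 3 S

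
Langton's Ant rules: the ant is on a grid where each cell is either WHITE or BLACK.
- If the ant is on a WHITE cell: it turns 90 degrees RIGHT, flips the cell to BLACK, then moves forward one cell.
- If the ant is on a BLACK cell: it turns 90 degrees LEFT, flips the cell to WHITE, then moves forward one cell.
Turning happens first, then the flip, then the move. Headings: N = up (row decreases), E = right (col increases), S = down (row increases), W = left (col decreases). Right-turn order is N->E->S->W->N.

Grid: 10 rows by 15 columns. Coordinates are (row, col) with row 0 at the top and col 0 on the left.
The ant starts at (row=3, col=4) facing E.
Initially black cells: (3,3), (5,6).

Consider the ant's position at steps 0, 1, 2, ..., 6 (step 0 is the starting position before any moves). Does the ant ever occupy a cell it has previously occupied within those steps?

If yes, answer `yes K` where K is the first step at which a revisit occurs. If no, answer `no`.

Answer: no

Derivation:
Step 1: on WHITE (3,4): turn R to S, flip to black, move to (4,4). |black|=3 — new cell
Step 2: on WHITE (4,4): turn R to W, flip to black, move to (4,3). |black|=4 — new cell
Step 3: on WHITE (4,3): turn R to N, flip to black, move to (3,3). |black|=5 — new cell
Step 4: on BLACK (3,3): turn L to W, flip to white, move to (3,2). |black|=4 — new cell
Step 5: on WHITE (3,2): turn R to N, flip to black, move to (2,2). |black|=5 — new cell
Step 6: on WHITE (2,2): turn R to E, flip to black, move to (2,3). |black|=6 — new cell
No revisit within 6 steps.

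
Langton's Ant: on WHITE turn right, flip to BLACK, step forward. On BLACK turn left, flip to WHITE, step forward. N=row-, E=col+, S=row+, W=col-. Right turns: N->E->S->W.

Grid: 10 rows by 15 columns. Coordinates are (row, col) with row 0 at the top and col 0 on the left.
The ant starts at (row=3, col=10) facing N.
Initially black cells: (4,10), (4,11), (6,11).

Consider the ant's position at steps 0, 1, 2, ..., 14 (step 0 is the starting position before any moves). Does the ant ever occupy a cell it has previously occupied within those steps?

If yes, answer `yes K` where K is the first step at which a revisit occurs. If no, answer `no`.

Answer: yes 6

Derivation:
Step 1: on WHITE (3,10): turn R to E, flip to black, move to (3,11). |black|=4 — new cell
Step 2: on WHITE (3,11): turn R to S, flip to black, move to (4,11). |black|=5 — new cell
Step 3: on BLACK (4,11): turn L to E, flip to white, move to (4,12). |black|=4 — new cell
Step 4: on WHITE (4,12): turn R to S, flip to black, move to (5,12). |black|=5 — new cell
Step 5: on WHITE (5,12): turn R to W, flip to black, move to (5,11). |black|=6 — new cell
Step 6: on WHITE (5,11): turn R to N, flip to black, move to (4,11). |black|=7 — REVISIT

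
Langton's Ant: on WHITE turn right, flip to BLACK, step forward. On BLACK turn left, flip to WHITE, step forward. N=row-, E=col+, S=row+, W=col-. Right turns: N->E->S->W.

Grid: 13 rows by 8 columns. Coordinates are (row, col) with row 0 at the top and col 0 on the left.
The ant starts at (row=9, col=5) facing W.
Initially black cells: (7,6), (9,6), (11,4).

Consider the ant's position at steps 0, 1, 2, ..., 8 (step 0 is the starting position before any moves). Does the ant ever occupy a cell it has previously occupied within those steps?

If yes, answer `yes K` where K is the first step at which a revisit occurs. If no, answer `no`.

Step 1: on WHITE (9,5): turn R to N, flip to black, move to (8,5). |black|=4 — new cell
Step 2: on WHITE (8,5): turn R to E, flip to black, move to (8,6). |black|=5 — new cell
Step 3: on WHITE (8,6): turn R to S, flip to black, move to (9,6). |black|=6 — new cell
Step 4: on BLACK (9,6): turn L to E, flip to white, move to (9,7). |black|=5 — new cell
Step 5: on WHITE (9,7): turn R to S, flip to black, move to (10,7). |black|=6 — new cell
Step 6: on WHITE (10,7): turn R to W, flip to black, move to (10,6). |black|=7 — new cell
Step 7: on WHITE (10,6): turn R to N, flip to black, move to (9,6). |black|=8 — REVISIT

Answer: yes 7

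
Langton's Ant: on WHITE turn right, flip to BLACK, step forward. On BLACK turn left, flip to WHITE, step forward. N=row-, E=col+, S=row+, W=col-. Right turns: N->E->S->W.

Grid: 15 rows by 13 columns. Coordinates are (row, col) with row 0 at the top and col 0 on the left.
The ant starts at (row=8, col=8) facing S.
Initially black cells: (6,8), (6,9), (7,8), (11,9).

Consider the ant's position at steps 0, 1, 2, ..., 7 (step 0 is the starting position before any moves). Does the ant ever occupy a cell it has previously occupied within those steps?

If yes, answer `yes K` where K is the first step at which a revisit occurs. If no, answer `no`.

Answer: no

Derivation:
Step 1: on WHITE (8,8): turn R to W, flip to black, move to (8,7). |black|=5 — new cell
Step 2: on WHITE (8,7): turn R to N, flip to black, move to (7,7). |black|=6 — new cell
Step 3: on WHITE (7,7): turn R to E, flip to black, move to (7,8). |black|=7 — new cell
Step 4: on BLACK (7,8): turn L to N, flip to white, move to (6,8). |black|=6 — new cell
Step 5: on BLACK (6,8): turn L to W, flip to white, move to (6,7). |black|=5 — new cell
Step 6: on WHITE (6,7): turn R to N, flip to black, move to (5,7). |black|=6 — new cell
Step 7: on WHITE (5,7): turn R to E, flip to black, move to (5,8). |black|=7 — new cell
No revisit within 7 steps.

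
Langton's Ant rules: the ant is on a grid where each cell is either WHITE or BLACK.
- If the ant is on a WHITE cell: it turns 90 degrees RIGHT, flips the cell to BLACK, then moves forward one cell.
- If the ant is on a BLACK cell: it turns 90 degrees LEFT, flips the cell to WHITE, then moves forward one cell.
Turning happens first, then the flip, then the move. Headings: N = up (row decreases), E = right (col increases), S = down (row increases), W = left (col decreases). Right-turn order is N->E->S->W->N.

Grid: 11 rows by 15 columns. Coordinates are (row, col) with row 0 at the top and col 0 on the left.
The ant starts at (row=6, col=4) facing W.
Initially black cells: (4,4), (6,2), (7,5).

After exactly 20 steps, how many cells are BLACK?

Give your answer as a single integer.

Step 1: on WHITE (6,4): turn R to N, flip to black, move to (5,4). |black|=4
Step 2: on WHITE (5,4): turn R to E, flip to black, move to (5,5). |black|=5
Step 3: on WHITE (5,5): turn R to S, flip to black, move to (6,5). |black|=6
Step 4: on WHITE (6,5): turn R to W, flip to black, move to (6,4). |black|=7
Step 5: on BLACK (6,4): turn L to S, flip to white, move to (7,4). |black|=6
Step 6: on WHITE (7,4): turn R to W, flip to black, move to (7,3). |black|=7
Step 7: on WHITE (7,3): turn R to N, flip to black, move to (6,3). |black|=8
Step 8: on WHITE (6,3): turn R to E, flip to black, move to (6,4). |black|=9
Step 9: on WHITE (6,4): turn R to S, flip to black, move to (7,4). |black|=10
Step 10: on BLACK (7,4): turn L to E, flip to white, move to (7,5). |black|=9
Step 11: on BLACK (7,5): turn L to N, flip to white, move to (6,5). |black|=8
Step 12: on BLACK (6,5): turn L to W, flip to white, move to (6,4). |black|=7
Step 13: on BLACK (6,4): turn L to S, flip to white, move to (7,4). |black|=6
Step 14: on WHITE (7,4): turn R to W, flip to black, move to (7,3). |black|=7
Step 15: on BLACK (7,3): turn L to S, flip to white, move to (8,3). |black|=6
Step 16: on WHITE (8,3): turn R to W, flip to black, move to (8,2). |black|=7
Step 17: on WHITE (8,2): turn R to N, flip to black, move to (7,2). |black|=8
Step 18: on WHITE (7,2): turn R to E, flip to black, move to (7,3). |black|=9
Step 19: on WHITE (7,3): turn R to S, flip to black, move to (8,3). |black|=10
Step 20: on BLACK (8,3): turn L to E, flip to white, move to (8,4). |black|=9

Answer: 9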